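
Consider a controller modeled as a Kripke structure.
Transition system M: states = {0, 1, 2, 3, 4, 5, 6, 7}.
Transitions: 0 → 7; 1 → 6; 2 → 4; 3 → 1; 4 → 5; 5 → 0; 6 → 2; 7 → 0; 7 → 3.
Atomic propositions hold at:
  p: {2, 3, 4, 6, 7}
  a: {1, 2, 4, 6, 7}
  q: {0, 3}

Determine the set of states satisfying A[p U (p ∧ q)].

Sat(p ∧ q) = {3}
A[p U (p ∧ q)]: least fixpoint, start Z0 = Sat((p ∧ q)) = {3}, add states in Sat(p) with every successor in Z. Already a fixed point.
Sat(A[p U (p ∧ q)]) = {3}

{3}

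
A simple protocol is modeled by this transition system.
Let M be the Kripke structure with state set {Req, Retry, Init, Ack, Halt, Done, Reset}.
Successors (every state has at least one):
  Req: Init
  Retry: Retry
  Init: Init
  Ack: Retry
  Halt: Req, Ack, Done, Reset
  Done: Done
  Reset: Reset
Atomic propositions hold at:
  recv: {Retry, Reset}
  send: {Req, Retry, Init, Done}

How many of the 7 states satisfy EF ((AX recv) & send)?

3

Sat(AX recv) = {s : every successor in {Retry, Reset}} = {Retry, Ack, Reset}
Sat((AX recv) & send) = {Retry}
EF ((AX recv) & send): least fixpoint, start Z0 = {Retry}, add states with some successor in Z. Z1 = {Retry, Ack}; Z2 = {Retry, Ack, Halt}; fixed.
Sat(EF ((AX recv) & send)) = {Retry, Ack, Halt}
|Sat(EF ((AX recv) & send))| = |{Retry, Ack, Halt}| = 3.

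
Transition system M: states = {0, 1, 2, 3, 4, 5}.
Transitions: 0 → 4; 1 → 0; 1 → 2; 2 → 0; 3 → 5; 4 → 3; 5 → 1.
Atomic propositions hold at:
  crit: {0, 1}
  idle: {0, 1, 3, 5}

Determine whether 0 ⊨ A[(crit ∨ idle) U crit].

Sat(crit ∨ idle) = {0, 1, 3, 5}
A[(crit ∨ idle) U crit]: least fixpoint, start Z0 = Sat(crit) = {0, 1}, add states in Sat(crit ∨ idle) with every successor in Z. Z1 = {0, 1, 5}; Z2 = {0, 1, 3, 5}; fixed.
Sat(A[(crit ∨ idle) U crit]) = {0, 1, 3, 5}
0 ∈ Sat(A[(crit ∨ idle) U crit]) = {0, 1, 3, 5}, so the formula holds at 0.

Yes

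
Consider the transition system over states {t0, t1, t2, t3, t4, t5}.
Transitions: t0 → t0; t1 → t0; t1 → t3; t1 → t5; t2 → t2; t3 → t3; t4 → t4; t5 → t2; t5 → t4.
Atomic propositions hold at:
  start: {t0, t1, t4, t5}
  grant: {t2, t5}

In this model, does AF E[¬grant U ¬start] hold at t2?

Yes

Sat(¬grant) = {t0, t1, t3, t4}
Sat(¬start) = {t2, t3}
E[¬grant U ¬start]: least fixpoint, start Z0 = Sat(¬start) = {t2, t3}, add states in Sat(¬grant) with some successor in Z. Z1 = {t1, t2, t3}; fixed.
Sat(E[¬grant U ¬start]) = {t1, t2, t3}
AF E[¬grant U ¬start]: least fixpoint, start Z0 = {t1, t2, t3}, add states with every successor in Z. Already a fixed point.
Sat(AF E[¬grant U ¬start]) = {t1, t2, t3}
t2 ∈ Sat(AF E[¬grant U ¬start]) = {t1, t2, t3}, so the formula holds at t2.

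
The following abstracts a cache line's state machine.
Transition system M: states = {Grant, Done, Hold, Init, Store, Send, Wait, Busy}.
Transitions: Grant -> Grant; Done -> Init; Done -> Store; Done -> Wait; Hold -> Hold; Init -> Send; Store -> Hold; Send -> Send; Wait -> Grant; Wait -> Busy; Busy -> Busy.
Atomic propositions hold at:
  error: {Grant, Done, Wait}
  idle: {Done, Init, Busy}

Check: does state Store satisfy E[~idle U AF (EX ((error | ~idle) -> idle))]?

No

Sat(~idle) = {Grant, Hold, Store, Send, Wait}
Sat(error | ~idle) = {Grant, Done, Hold, Store, Send, Wait}
Sat((error | ~idle) -> idle) = {Done, Init, Busy}
Sat(EX ((error | ~idle) -> idle)) = {s : some successor in {Done, Init, Busy}} = {Done, Wait, Busy}
AF (EX ((error | ~idle) -> idle)): least fixpoint, start Z0 = {Done, Wait, Busy}, add states with every successor in Z. Already a fixed point.
Sat(AF (EX ((error | ~idle) -> idle))) = {Done, Wait, Busy}
E[~idle U AF (EX ((error | ~idle) -> idle))]: least fixpoint, start Z0 = Sat(AF (EX ((error | ~idle) -> idle))) = {Done, Wait, Busy}, add states in Sat(~idle) with some successor in Z. Already a fixed point.
Sat(E[~idle U AF (EX ((error | ~idle) -> idle))]) = {Done, Wait, Busy}
Store ∉ Sat(E[~idle U AF (EX ((error | ~idle) -> idle))]) = {Done, Wait, Busy}, so the formula does not hold at Store.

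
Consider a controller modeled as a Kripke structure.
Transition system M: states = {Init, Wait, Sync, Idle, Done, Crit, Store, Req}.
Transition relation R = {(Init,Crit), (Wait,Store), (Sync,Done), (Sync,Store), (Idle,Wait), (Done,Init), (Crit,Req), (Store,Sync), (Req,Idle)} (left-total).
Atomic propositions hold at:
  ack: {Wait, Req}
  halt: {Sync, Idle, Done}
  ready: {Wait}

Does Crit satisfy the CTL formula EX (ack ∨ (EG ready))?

Yes

EG ready: greatest fixpoint, start Z0 = {Wait}, keep only states in Sat with some successor in Z. Z1 = ∅; fixed.
Sat(EG ready) = ∅
Sat(ack ∨ (EG ready)) = {Wait, Req}
Sat(EX (ack ∨ (EG ready))) = {s : some successor in {Wait, Req}} = {Idle, Crit}
Crit ∈ Sat(EX (ack ∨ (EG ready))) = {Idle, Crit}, so the formula holds at Crit.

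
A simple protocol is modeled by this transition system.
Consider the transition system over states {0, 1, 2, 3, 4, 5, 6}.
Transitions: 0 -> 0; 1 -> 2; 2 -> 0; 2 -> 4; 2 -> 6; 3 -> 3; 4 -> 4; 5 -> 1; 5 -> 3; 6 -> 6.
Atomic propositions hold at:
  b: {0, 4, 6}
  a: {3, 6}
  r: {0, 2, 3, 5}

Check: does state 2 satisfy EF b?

EF b: least fixpoint, start Z0 = {0, 4, 6}, add states with some successor in Z. Z1 = {0, 2, 4, 6}; Z2 = {0, 1, 2, 4, 6}; Z3 = {0, 1, 2, 4, 5, 6}; fixed.
Sat(EF b) = {0, 1, 2, 4, 5, 6}
2 ∈ Sat(EF b) = {0, 1, 2, 4, 5, 6}, so the formula holds at 2.

Yes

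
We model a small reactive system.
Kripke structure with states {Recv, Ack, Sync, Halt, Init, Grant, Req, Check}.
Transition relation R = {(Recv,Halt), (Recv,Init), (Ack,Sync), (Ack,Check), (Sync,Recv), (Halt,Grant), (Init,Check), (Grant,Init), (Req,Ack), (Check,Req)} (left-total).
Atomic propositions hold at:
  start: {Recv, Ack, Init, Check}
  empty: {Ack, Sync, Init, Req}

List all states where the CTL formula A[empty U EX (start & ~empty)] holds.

Sat(~empty) = {Recv, Halt, Grant, Check}
Sat(start & ~empty) = {Recv, Check}
Sat(EX (start & ~empty)) = {s : some successor in {Recv, Check}} = {Ack, Sync, Init}
A[empty U EX (start & ~empty)]: least fixpoint, start Z0 = Sat(EX (start & ~empty)) = {Ack, Sync, Init}, add states in Sat(empty) with every successor in Z. Z1 = {Ack, Sync, Init, Req}; fixed.
Sat(A[empty U EX (start & ~empty)]) = {Ack, Sync, Init, Req}

{Ack, Sync, Init, Req}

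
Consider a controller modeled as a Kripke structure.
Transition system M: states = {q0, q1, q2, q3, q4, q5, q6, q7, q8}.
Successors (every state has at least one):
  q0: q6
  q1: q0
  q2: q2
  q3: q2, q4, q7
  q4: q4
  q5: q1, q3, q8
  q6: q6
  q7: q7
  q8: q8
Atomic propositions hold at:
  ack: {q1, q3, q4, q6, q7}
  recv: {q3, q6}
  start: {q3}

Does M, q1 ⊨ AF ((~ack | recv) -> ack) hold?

Yes

Sat(~ack) = {q0, q2, q5, q8}
Sat(~ack | recv) = {q0, q2, q3, q5, q6, q8}
Sat((~ack | recv) -> ack) = {q1, q3, q4, q6, q7}
AF ((~ack | recv) -> ack): least fixpoint, start Z0 = {q1, q3, q4, q6, q7}, add states with every successor in Z. Z1 = {q0, q1, q3, q4, q6, q7}; fixed.
Sat(AF ((~ack | recv) -> ack)) = {q0, q1, q3, q4, q6, q7}
q1 ∈ Sat(AF ((~ack | recv) -> ack)) = {q0, q1, q3, q4, q6, q7}, so the formula holds at q1.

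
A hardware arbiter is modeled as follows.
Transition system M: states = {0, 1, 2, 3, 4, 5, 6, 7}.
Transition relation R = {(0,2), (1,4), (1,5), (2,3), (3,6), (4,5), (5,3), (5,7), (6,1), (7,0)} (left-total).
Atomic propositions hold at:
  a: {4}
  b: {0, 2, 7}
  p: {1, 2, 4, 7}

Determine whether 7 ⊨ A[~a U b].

Yes

Sat(~a) = {0, 1, 2, 3, 5, 6, 7}
A[~a U b]: least fixpoint, start Z0 = Sat(b) = {0, 2, 7}, add states in Sat(~a) with every successor in Z. Already a fixed point.
Sat(A[~a U b]) = {0, 2, 7}
7 ∈ Sat(A[~a U b]) = {0, 2, 7}, so the formula holds at 7.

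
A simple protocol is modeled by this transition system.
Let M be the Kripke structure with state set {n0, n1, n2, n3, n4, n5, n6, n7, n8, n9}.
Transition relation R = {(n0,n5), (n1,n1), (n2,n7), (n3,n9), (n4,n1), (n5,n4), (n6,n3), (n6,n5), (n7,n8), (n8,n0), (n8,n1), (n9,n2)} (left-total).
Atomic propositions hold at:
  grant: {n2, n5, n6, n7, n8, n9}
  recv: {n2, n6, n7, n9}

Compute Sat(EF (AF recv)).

AF recv: least fixpoint, start Z0 = {n2, n6, n7, n9}, add states with every successor in Z. Z1 = {n2, n3, n6, n7, n9}; fixed.
Sat(AF recv) = {n2, n3, n6, n7, n9}
EF (AF recv): least fixpoint, start Z0 = {n2, n3, n6, n7, n9}, add states with some successor in Z. Already a fixed point.
Sat(EF (AF recv)) = {n2, n3, n6, n7, n9}

{n2, n3, n6, n7, n9}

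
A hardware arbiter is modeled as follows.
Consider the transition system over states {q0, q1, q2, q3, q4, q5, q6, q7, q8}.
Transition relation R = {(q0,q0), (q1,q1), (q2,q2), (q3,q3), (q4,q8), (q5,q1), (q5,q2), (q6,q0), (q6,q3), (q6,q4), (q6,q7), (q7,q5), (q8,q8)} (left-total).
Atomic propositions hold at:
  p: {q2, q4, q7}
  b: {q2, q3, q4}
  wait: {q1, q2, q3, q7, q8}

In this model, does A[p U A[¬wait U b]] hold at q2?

Sat(¬wait) = {q0, q4, q5, q6}
A[¬wait U b]: least fixpoint, start Z0 = Sat(b) = {q2, q3, q4}, add states in Sat(¬wait) with every successor in Z. Already a fixed point.
Sat(A[¬wait U b]) = {q2, q3, q4}
A[p U A[¬wait U b]]: least fixpoint, start Z0 = Sat(A[¬wait U b]) = {q2, q3, q4}, add states in Sat(p) with every successor in Z. Already a fixed point.
Sat(A[p U A[¬wait U b]]) = {q2, q3, q4}
q2 ∈ Sat(A[p U A[¬wait U b]]) = {q2, q3, q4}, so the formula holds at q2.

Yes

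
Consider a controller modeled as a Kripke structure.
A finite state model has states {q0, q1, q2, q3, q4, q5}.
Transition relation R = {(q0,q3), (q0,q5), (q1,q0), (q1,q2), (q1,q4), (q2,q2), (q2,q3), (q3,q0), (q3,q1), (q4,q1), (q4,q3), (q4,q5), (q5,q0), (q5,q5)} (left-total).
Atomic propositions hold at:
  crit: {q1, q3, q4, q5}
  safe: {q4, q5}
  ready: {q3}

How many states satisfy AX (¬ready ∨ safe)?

3

Sat(¬ready) = {q0, q1, q2, q4, q5}
Sat(¬ready ∨ safe) = {q0, q1, q2, q4, q5}
Sat(AX (¬ready ∨ safe)) = {s : every successor in {q0, q1, q2, q4, q5}} = {q1, q3, q5}
|Sat(AX (¬ready ∨ safe))| = |{q1, q3, q5}| = 3.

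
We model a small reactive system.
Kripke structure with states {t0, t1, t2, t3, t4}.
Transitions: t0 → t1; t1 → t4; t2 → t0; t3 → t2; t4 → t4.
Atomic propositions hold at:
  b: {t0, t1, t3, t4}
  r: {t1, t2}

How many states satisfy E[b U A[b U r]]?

A[b U r]: least fixpoint, start Z0 = Sat(r) = {t1, t2}, add states in Sat(b) with every successor in Z. Z1 = {t0, t1, t2, t3}; fixed.
Sat(A[b U r]) = {t0, t1, t2, t3}
E[b U A[b U r]]: least fixpoint, start Z0 = Sat(A[b U r]) = {t0, t1, t2, t3}, add states in Sat(b) with some successor in Z. Already a fixed point.
Sat(E[b U A[b U r]]) = {t0, t1, t2, t3}
|Sat(E[b U A[b U r]])| = |{t0, t1, t2, t3}| = 4.

4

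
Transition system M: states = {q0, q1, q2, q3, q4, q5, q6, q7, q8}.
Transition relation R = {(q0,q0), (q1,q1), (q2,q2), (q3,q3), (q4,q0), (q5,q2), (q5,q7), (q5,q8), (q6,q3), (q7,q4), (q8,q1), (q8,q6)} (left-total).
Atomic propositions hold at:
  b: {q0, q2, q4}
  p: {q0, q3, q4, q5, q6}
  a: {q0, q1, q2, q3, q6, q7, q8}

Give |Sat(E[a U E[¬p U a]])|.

Sat(¬p) = {q1, q2, q7, q8}
E[¬p U a]: least fixpoint, start Z0 = Sat(a) = {q0, q1, q2, q3, q6, q7, q8}, add states in Sat(¬p) with some successor in Z. Already a fixed point.
Sat(E[¬p U a]) = {q0, q1, q2, q3, q6, q7, q8}
E[a U E[¬p U a]]: least fixpoint, start Z0 = Sat(E[¬p U a]) = {q0, q1, q2, q3, q6, q7, q8}, add states in Sat(a) with some successor in Z. Already a fixed point.
Sat(E[a U E[¬p U a]]) = {q0, q1, q2, q3, q6, q7, q8}
|Sat(E[a U E[¬p U a]])| = |{q0, q1, q2, q3, q6, q7, q8}| = 7.

7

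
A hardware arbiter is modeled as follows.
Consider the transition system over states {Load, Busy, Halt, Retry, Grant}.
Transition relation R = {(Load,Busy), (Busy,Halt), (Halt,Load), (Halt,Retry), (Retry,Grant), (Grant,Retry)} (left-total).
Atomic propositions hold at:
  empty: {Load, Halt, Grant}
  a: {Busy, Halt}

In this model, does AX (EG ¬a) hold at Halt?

No

Sat(¬a) = {Load, Retry, Grant}
EG ¬a: greatest fixpoint, start Z0 = {Load, Retry, Grant}, keep only states in Sat with some successor in Z. Z1 = {Retry, Grant}; fixed.
Sat(EG ¬a) = {Retry, Grant}
Sat(AX (EG ¬a)) = {s : every successor in {Retry, Grant}} = {Retry, Grant}
Halt ∉ Sat(AX (EG ¬a)) = {Retry, Grant}, so the formula does not hold at Halt.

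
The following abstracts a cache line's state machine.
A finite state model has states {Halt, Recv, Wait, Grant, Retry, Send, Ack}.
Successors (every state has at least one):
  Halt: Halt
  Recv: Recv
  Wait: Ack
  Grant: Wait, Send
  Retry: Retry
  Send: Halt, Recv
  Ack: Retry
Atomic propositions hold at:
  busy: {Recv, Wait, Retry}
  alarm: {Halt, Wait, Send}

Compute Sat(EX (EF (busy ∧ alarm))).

Sat(busy ∧ alarm) = {Wait}
EF (busy ∧ alarm): least fixpoint, start Z0 = {Wait}, add states with some successor in Z. Z1 = {Wait, Grant}; fixed.
Sat(EF (busy ∧ alarm)) = {Wait, Grant}
Sat(EX (EF (busy ∧ alarm))) = {s : some successor in {Wait, Grant}} = {Grant}

{Grant}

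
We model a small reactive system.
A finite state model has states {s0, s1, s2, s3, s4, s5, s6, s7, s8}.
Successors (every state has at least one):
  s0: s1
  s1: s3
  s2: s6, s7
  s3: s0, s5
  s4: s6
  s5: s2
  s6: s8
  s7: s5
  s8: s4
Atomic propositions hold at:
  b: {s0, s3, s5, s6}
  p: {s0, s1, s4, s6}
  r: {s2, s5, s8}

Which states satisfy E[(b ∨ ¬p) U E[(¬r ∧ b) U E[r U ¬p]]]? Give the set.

{s2, s3, s5, s6, s7, s8}

Sat(¬p) = {s2, s3, s5, s7, s8}
Sat(b ∨ ¬p) = {s0, s2, s3, s5, s6, s7, s8}
Sat(¬r) = {s0, s1, s3, s4, s6, s7}
Sat(¬r ∧ b) = {s0, s3, s6}
E[r U ¬p]: least fixpoint, start Z0 = Sat(¬p) = {s2, s3, s5, s7, s8}, add states in Sat(r) with some successor in Z. Already a fixed point.
Sat(E[r U ¬p]) = {s2, s3, s5, s7, s8}
E[(¬r ∧ b) U E[r U ¬p]]: least fixpoint, start Z0 = Sat(E[r U ¬p]) = {s2, s3, s5, s7, s8}, add states in Sat(¬r ∧ b) with some successor in Z. Z1 = {s2, s3, s5, s6, s7, s8}; fixed.
Sat(E[(¬r ∧ b) U E[r U ¬p]]) = {s2, s3, s5, s6, s7, s8}
E[(b ∨ ¬p) U E[(¬r ∧ b) U E[r U ¬p]]]: least fixpoint, start Z0 = Sat(E[(¬r ∧ b) U E[r U ¬p]]) = {s2, s3, s5, s6, s7, s8}, add states in Sat(b ∨ ¬p) with some successor in Z. Already a fixed point.
Sat(E[(b ∨ ¬p) U E[(¬r ∧ b) U E[r U ¬p]]]) = {s2, s3, s5, s6, s7, s8}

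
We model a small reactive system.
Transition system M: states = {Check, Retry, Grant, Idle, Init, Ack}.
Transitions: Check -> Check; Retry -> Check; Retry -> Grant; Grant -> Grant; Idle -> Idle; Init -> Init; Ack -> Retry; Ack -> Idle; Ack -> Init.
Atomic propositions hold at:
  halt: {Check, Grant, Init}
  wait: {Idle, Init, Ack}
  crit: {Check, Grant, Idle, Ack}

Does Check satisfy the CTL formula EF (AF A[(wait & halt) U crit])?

Sat(wait & halt) = {Init}
A[(wait & halt) U crit]: least fixpoint, start Z0 = Sat(crit) = {Check, Grant, Idle, Ack}, add states in Sat(wait & halt) with every successor in Z. Already a fixed point.
Sat(A[(wait & halt) U crit]) = {Check, Grant, Idle, Ack}
AF A[(wait & halt) U crit]: least fixpoint, start Z0 = {Check, Grant, Idle, Ack}, add states with every successor in Z. Z1 = {Check, Retry, Grant, Idle, Ack}; fixed.
Sat(AF A[(wait & halt) U crit]) = {Check, Retry, Grant, Idle, Ack}
EF (AF A[(wait & halt) U crit]): least fixpoint, start Z0 = {Check, Retry, Grant, Idle, Ack}, add states with some successor in Z. Already a fixed point.
Sat(EF (AF A[(wait & halt) U crit])) = {Check, Retry, Grant, Idle, Ack}
Check ∈ Sat(EF (AF A[(wait & halt) U crit])) = {Check, Retry, Grant, Idle, Ack}, so the formula holds at Check.

Yes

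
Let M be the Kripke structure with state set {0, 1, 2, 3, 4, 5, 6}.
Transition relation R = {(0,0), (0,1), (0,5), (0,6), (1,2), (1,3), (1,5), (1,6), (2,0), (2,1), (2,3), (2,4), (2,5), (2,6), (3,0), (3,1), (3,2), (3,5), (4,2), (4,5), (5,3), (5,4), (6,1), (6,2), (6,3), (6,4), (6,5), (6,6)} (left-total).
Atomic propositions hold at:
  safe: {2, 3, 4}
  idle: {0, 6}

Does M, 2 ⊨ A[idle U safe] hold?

Yes

A[idle U safe]: least fixpoint, start Z0 = Sat(safe) = {2, 3, 4}, add states in Sat(idle) with every successor in Z. Already a fixed point.
Sat(A[idle U safe]) = {2, 3, 4}
2 ∈ Sat(A[idle U safe]) = {2, 3, 4}, so the formula holds at 2.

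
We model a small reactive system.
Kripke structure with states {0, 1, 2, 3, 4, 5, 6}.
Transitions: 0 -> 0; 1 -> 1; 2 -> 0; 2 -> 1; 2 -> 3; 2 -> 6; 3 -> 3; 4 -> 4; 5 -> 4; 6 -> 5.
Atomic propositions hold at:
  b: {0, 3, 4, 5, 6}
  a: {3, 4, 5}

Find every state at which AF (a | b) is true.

{0, 3, 4, 5, 6}

Sat(a | b) = {0, 3, 4, 5, 6}
AF (a | b): least fixpoint, start Z0 = {0, 3, 4, 5, 6}, add states with every successor in Z. Already a fixed point.
Sat(AF (a | b)) = {0, 3, 4, 5, 6}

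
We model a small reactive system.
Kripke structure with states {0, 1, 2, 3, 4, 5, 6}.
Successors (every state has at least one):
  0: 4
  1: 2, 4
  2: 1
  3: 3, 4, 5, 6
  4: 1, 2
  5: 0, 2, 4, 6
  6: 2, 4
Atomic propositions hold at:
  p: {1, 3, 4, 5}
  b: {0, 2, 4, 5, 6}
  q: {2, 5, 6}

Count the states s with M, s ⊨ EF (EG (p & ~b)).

Sat(~b) = {1, 3}
Sat(p & ~b) = {1, 3}
EG (p & ~b): greatest fixpoint, start Z0 = {1, 3}, keep only states in Sat with some successor in Z. Z1 = {3}; fixed.
Sat(EG (p & ~b)) = {3}
EF (EG (p & ~b)): least fixpoint, start Z0 = {3}, add states with some successor in Z. Already a fixed point.
Sat(EF (EG (p & ~b))) = {3}
|Sat(EF (EG (p & ~b)))| = |{3}| = 1.

1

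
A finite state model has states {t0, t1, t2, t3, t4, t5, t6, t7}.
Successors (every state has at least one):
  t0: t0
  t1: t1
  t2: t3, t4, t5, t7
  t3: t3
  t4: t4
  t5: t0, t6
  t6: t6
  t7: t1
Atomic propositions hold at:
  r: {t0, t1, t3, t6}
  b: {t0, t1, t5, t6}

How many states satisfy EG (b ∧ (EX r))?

Sat(EX r) = {s : some successor in {t0, t1, t3, t6}} = {t0, t1, t2, t3, t5, t6, t7}
Sat(b ∧ (EX r)) = {t0, t1, t5, t6}
EG (b ∧ (EX r)): greatest fixpoint, start Z0 = {t0, t1, t5, t6}, keep only states in Sat with some successor in Z. Already a fixed point.
Sat(EG (b ∧ (EX r))) = {t0, t1, t5, t6}
|Sat(EG (b ∧ (EX r)))| = |{t0, t1, t5, t6}| = 4.

4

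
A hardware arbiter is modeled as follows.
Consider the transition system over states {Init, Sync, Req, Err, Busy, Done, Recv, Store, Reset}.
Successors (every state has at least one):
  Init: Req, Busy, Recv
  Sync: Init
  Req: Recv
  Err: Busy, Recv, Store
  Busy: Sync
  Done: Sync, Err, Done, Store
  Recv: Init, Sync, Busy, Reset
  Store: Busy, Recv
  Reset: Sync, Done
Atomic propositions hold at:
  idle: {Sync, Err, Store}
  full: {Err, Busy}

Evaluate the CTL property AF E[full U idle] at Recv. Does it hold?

No

E[full U idle]: least fixpoint, start Z0 = Sat(idle) = {Sync, Err, Store}, add states in Sat(full) with some successor in Z. Z1 = {Sync, Err, Busy, Store}; fixed.
Sat(E[full U idle]) = {Sync, Err, Busy, Store}
AF E[full U idle]: least fixpoint, start Z0 = {Sync, Err, Busy, Store}, add states with every successor in Z. Already a fixed point.
Sat(AF E[full U idle]) = {Sync, Err, Busy, Store}
Recv ∉ Sat(AF E[full U idle]) = {Sync, Err, Busy, Store}, so the formula does not hold at Recv.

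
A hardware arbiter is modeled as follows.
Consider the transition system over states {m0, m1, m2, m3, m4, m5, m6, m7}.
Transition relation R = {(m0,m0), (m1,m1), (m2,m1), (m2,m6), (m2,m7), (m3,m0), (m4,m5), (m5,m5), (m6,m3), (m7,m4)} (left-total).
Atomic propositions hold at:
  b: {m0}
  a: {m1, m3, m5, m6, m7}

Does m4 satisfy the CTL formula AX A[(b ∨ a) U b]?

Sat(b ∨ a) = {m0, m1, m3, m5, m6, m7}
A[(b ∨ a) U b]: least fixpoint, start Z0 = Sat(b) = {m0}, add states in Sat(b ∨ a) with every successor in Z. Z1 = {m0, m3}; Z2 = {m0, m3, m6}; fixed.
Sat(A[(b ∨ a) U b]) = {m0, m3, m6}
Sat(AX A[(b ∨ a) U b]) = {s : every successor in {m0, m3, m6}} = {m0, m3, m6}
m4 ∉ Sat(AX A[(b ∨ a) U b]) = {m0, m3, m6}, so the formula does not hold at m4.

No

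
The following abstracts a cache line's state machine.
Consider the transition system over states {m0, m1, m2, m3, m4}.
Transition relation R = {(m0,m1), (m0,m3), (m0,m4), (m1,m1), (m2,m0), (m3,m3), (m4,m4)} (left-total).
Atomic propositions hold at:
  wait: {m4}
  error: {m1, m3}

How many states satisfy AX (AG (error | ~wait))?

Sat(~wait) = {m0, m1, m2, m3}
Sat(error | ~wait) = {m0, m1, m2, m3}
AG (error | ~wait): greatest fixpoint, start Z0 = {m0, m1, m2, m3}, keep only states in Sat with every successor in Z. Z1 = {m1, m2, m3}; Z2 = {m1, m3}; fixed.
Sat(AG (error | ~wait)) = {m1, m3}
Sat(AX (AG (error | ~wait))) = {s : every successor in {m1, m3}} = {m1, m3}
|Sat(AX (AG (error | ~wait)))| = |{m1, m3}| = 2.

2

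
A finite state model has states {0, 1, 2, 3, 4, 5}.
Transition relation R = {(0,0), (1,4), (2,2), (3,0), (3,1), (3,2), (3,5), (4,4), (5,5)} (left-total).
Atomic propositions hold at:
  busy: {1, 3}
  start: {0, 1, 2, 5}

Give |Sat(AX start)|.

Sat(AX start) = {s : every successor in {0, 1, 2, 5}} = {0, 2, 3, 5}
|Sat(AX start)| = |{0, 2, 3, 5}| = 4.

4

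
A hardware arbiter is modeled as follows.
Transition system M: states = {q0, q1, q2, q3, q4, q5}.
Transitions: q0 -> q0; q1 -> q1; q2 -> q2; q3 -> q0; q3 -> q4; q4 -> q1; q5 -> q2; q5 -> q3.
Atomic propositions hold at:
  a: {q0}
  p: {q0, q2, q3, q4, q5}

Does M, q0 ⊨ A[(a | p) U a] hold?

Sat(a | p) = {q0, q2, q3, q4, q5}
A[(a | p) U a]: least fixpoint, start Z0 = Sat(a) = {q0}, add states in Sat(a | p) with every successor in Z. Already a fixed point.
Sat(A[(a | p) U a]) = {q0}
q0 ∈ Sat(A[(a | p) U a]) = {q0}, so the formula holds at q0.

Yes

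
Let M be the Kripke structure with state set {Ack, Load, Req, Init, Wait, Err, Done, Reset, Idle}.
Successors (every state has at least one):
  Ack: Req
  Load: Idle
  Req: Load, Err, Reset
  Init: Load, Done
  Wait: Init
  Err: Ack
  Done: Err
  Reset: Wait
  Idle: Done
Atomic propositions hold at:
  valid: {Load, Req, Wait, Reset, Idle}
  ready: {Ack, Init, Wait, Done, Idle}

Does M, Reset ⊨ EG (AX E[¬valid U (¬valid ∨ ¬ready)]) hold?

No

Sat(¬valid) = {Ack, Init, Err, Done}
Sat(¬ready) = {Load, Req, Err, Reset}
Sat(¬valid ∨ ¬ready) = {Ack, Load, Req, Init, Err, Done, Reset}
E[¬valid U (¬valid ∨ ¬ready)]: least fixpoint, start Z0 = Sat((¬valid ∨ ¬ready)) = {Ack, Load, Req, Init, Err, Done, Reset}, add states in Sat(¬valid) with some successor in Z. Already a fixed point.
Sat(E[¬valid U (¬valid ∨ ¬ready)]) = {Ack, Load, Req, Init, Err, Done, Reset}
Sat(AX E[¬valid U (¬valid ∨ ¬ready)]) = {s : every successor in {Ack, Load, Req, Init, Err, Done, Reset}} = {Ack, Req, Init, Wait, Err, Done, Idle}
EG (AX E[¬valid U (¬valid ∨ ¬ready)]): greatest fixpoint, start Z0 = {Ack, Req, Init, Wait, Err, Done, Idle}, keep only states in Sat with some successor in Z. Already a fixed point.
Sat(EG (AX E[¬valid U (¬valid ∨ ¬ready)])) = {Ack, Req, Init, Wait, Err, Done, Idle}
Reset ∉ Sat(EG (AX E[¬valid U (¬valid ∨ ¬ready)])) = {Ack, Req, Init, Wait, Err, Done, Idle}, so the formula does not hold at Reset.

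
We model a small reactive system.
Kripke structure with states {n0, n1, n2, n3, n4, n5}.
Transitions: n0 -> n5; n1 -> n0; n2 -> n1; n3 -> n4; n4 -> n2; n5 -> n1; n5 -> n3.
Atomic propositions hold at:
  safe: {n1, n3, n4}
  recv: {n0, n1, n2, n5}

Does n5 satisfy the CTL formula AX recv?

No

Sat(AX recv) = {s : every successor in {n0, n1, n2, n5}} = {n0, n1, n2, n4}
n5 ∉ Sat(AX recv) = {n0, n1, n2, n4}, so the formula does not hold at n5.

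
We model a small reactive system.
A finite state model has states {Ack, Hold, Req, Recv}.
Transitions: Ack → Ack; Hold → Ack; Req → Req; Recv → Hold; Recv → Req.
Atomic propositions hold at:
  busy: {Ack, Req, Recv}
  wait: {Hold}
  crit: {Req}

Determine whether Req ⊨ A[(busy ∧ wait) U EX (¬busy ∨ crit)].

Sat(busy ∧ wait) = ∅
Sat(¬busy) = {Hold}
Sat(¬busy ∨ crit) = {Hold, Req}
Sat(EX (¬busy ∨ crit)) = {s : some successor in {Hold, Req}} = {Req, Recv}
A[(busy ∧ wait) U EX (¬busy ∨ crit)]: least fixpoint, start Z0 = Sat(EX (¬busy ∨ crit)) = {Req, Recv}, add states in Sat(busy ∧ wait) with every successor in Z. Already a fixed point.
Sat(A[(busy ∧ wait) U EX (¬busy ∨ crit)]) = {Req, Recv}
Req ∈ Sat(A[(busy ∧ wait) U EX (¬busy ∨ crit)]) = {Req, Recv}, so the formula holds at Req.

Yes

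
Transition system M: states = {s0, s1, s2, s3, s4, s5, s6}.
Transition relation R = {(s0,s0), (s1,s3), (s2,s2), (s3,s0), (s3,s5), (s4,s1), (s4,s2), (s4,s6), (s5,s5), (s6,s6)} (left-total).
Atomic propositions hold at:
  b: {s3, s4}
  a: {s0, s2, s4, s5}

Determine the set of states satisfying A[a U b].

A[a U b]: least fixpoint, start Z0 = Sat(b) = {s3, s4}, add states in Sat(a) with every successor in Z. Already a fixed point.
Sat(A[a U b]) = {s3, s4}

{s3, s4}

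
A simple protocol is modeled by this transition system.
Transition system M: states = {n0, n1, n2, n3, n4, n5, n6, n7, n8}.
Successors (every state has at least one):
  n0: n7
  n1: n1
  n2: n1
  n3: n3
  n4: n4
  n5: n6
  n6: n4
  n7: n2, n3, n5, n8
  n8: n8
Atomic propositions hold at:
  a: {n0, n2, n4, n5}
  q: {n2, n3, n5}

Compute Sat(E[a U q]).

{n2, n3, n5}

E[a U q]: least fixpoint, start Z0 = Sat(q) = {n2, n3, n5}, add states in Sat(a) with some successor in Z. Already a fixed point.
Sat(E[a U q]) = {n2, n3, n5}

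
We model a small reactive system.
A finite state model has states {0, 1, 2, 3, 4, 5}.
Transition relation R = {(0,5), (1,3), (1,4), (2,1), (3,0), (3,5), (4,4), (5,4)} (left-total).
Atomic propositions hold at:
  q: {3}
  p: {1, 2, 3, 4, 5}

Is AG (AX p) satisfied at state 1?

No

Sat(AX p) = {s : every successor in {1, 2, 3, 4, 5}} = {0, 1, 2, 4, 5}
AG (AX p): greatest fixpoint, start Z0 = {0, 1, 2, 4, 5}, keep only states in Sat with every successor in Z. Z1 = {0, 2, 4, 5}; Z2 = {0, 4, 5}; fixed.
Sat(AG (AX p)) = {0, 4, 5}
1 ∉ Sat(AG (AX p)) = {0, 4, 5}, so the formula does not hold at 1.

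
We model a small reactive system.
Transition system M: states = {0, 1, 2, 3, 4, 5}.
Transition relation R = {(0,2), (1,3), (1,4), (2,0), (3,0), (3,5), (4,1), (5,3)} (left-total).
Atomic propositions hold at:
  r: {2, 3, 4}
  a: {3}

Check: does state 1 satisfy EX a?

Yes

Sat(EX a) = {s : some successor in {3}} = {1, 5}
1 ∈ Sat(EX a) = {1, 5}, so the formula holds at 1.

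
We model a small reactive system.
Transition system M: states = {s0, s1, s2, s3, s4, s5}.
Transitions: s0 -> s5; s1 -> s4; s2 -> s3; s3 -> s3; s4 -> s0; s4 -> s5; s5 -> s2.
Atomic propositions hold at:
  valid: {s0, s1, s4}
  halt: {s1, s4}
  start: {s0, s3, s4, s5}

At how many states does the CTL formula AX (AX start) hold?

Sat(AX start) = {s : every successor in {s0, s3, s4, s5}} = {s0, s1, s2, s3, s4}
Sat(AX (AX start)) = {s : every successor in {s0, s1, s2, s3, s4}} = {s1, s2, s3, s5}
|Sat(AX (AX start))| = |{s1, s2, s3, s5}| = 4.

4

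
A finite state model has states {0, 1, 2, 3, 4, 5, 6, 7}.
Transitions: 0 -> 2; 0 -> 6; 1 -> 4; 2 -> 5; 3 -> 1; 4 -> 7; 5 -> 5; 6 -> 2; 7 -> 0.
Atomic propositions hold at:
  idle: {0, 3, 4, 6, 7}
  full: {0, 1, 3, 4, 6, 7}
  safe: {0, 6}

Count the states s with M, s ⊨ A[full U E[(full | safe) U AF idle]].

6

Sat(full | safe) = {0, 1, 3, 4, 6, 7}
AF idle: least fixpoint, start Z0 = {0, 3, 4, 6, 7}, add states with every successor in Z. Z1 = {0, 1, 3, 4, 6, 7}; fixed.
Sat(AF idle) = {0, 1, 3, 4, 6, 7}
E[(full | safe) U AF idle]: least fixpoint, start Z0 = Sat(AF idle) = {0, 1, 3, 4, 6, 7}, add states in Sat(full | safe) with some successor in Z. Already a fixed point.
Sat(E[(full | safe) U AF idle]) = {0, 1, 3, 4, 6, 7}
A[full U E[(full | safe) U AF idle]]: least fixpoint, start Z0 = Sat(E[(full | safe) U AF idle]) = {0, 1, 3, 4, 6, 7}, add states in Sat(full) with every successor in Z. Already a fixed point.
Sat(A[full U E[(full | safe) U AF idle]]) = {0, 1, 3, 4, 6, 7}
|Sat(A[full U E[(full | safe) U AF idle]])| = |{0, 1, 3, 4, 6, 7}| = 6.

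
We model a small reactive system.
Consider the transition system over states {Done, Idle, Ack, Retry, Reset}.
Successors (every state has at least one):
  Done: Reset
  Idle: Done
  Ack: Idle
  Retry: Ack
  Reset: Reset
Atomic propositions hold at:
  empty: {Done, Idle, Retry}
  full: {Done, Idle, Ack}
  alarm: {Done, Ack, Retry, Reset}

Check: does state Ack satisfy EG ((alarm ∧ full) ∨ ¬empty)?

Sat(alarm ∧ full) = {Done, Ack}
Sat(¬empty) = {Ack, Reset}
Sat((alarm ∧ full) ∨ ¬empty) = {Done, Ack, Reset}
EG ((alarm ∧ full) ∨ ¬empty): greatest fixpoint, start Z0 = {Done, Ack, Reset}, keep only states in Sat with some successor in Z. Z1 = {Done, Reset}; fixed.
Sat(EG ((alarm ∧ full) ∨ ¬empty)) = {Done, Reset}
Ack ∉ Sat(EG ((alarm ∧ full) ∨ ¬empty)) = {Done, Reset}, so the formula does not hold at Ack.

No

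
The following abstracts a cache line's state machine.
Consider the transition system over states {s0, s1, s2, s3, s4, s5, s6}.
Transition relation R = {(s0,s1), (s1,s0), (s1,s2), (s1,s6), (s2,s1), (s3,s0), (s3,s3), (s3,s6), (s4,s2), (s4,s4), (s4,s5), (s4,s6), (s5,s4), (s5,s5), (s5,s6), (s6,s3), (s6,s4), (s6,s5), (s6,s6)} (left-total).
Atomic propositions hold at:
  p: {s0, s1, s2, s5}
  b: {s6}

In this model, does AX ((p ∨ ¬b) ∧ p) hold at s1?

Sat(¬b) = {s0, s1, s2, s3, s4, s5}
Sat(p ∨ ¬b) = {s0, s1, s2, s3, s4, s5}
Sat((p ∨ ¬b) ∧ p) = {s0, s1, s2, s5}
Sat(AX ((p ∨ ¬b) ∧ p)) = {s : every successor in {s0, s1, s2, s5}} = {s0, s2}
s1 ∉ Sat(AX ((p ∨ ¬b) ∧ p)) = {s0, s2}, so the formula does not hold at s1.

No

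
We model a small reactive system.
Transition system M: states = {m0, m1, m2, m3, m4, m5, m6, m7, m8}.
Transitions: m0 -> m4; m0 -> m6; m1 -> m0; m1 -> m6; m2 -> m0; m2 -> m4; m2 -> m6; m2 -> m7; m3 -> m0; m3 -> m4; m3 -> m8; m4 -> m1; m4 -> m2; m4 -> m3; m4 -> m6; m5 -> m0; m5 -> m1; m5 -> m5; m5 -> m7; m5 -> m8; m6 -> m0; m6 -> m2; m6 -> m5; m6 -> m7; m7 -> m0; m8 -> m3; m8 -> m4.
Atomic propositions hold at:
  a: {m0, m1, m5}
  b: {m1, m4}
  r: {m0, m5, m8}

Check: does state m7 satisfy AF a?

AF a: least fixpoint, start Z0 = {m0, m1, m5}, add states with every successor in Z. Z1 = {m0, m1, m5, m7}; fixed.
Sat(AF a) = {m0, m1, m5, m7}
m7 ∈ Sat(AF a) = {m0, m1, m5, m7}, so the formula holds at m7.

Yes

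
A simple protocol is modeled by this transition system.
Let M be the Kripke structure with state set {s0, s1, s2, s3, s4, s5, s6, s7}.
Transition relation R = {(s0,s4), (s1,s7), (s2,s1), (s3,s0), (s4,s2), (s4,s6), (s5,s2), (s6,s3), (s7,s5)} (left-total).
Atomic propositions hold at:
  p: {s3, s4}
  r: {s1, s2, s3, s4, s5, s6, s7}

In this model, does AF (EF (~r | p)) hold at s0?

Sat(~r) = {s0}
Sat(~r | p) = {s0, s3, s4}
EF (~r | p): least fixpoint, start Z0 = {s0, s3, s4}, add states with some successor in Z. Z1 = {s0, s3, s4, s6}; fixed.
Sat(EF (~r | p)) = {s0, s3, s4, s6}
AF (EF (~r | p)): least fixpoint, start Z0 = {s0, s3, s4, s6}, add states with every successor in Z. Already a fixed point.
Sat(AF (EF (~r | p))) = {s0, s3, s4, s6}
s0 ∈ Sat(AF (EF (~r | p))) = {s0, s3, s4, s6}, so the formula holds at s0.

Yes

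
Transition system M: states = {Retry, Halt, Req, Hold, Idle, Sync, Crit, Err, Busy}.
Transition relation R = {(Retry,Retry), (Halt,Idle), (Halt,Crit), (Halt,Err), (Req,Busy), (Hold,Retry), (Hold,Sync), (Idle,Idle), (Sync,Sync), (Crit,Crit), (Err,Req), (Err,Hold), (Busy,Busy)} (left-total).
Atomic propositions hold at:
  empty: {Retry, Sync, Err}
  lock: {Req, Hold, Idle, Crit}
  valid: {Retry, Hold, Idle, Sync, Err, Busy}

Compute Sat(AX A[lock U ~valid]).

Sat(~valid) = {Halt, Req, Crit}
A[lock U ~valid]: least fixpoint, start Z0 = Sat(~valid) = {Halt, Req, Crit}, add states in Sat(lock) with every successor in Z. Already a fixed point.
Sat(A[lock U ~valid]) = {Halt, Req, Crit}
Sat(AX A[lock U ~valid]) = {s : every successor in {Halt, Req, Crit}} = {Crit}

{Crit}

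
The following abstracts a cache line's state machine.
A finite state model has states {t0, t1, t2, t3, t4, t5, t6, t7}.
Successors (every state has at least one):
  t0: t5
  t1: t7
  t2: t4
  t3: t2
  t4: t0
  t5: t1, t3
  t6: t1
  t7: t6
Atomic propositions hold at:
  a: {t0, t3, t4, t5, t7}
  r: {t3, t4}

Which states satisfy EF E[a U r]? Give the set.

{t0, t2, t3, t4, t5}

E[a U r]: least fixpoint, start Z0 = Sat(r) = {t3, t4}, add states in Sat(a) with some successor in Z. Z1 = {t3, t4, t5}; Z2 = {t0, t3, t4, t5}; fixed.
Sat(E[a U r]) = {t0, t3, t4, t5}
EF E[a U r]: least fixpoint, start Z0 = {t0, t3, t4, t5}, add states with some successor in Z. Z1 = {t0, t2, t3, t4, t5}; fixed.
Sat(EF E[a U r]) = {t0, t2, t3, t4, t5}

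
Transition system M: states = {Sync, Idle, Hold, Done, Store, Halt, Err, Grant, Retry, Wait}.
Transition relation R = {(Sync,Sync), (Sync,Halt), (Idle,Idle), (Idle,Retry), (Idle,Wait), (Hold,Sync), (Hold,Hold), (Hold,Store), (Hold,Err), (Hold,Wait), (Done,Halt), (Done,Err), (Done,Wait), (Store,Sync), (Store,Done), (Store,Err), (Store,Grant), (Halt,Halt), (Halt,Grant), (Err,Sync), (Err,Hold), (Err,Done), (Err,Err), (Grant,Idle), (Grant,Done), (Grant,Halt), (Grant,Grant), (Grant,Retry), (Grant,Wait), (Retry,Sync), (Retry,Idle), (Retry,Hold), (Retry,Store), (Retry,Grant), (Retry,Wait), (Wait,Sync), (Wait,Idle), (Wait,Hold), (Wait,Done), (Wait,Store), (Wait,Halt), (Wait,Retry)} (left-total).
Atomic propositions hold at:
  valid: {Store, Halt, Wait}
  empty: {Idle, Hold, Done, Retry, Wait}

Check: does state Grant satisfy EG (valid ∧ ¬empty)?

No

Sat(¬empty) = {Sync, Store, Halt, Err, Grant}
Sat(valid ∧ ¬empty) = {Store, Halt}
EG (valid ∧ ¬empty): greatest fixpoint, start Z0 = {Store, Halt}, keep only states in Sat with some successor in Z. Z1 = {Halt}; fixed.
Sat(EG (valid ∧ ¬empty)) = {Halt}
Grant ∉ Sat(EG (valid ∧ ¬empty)) = {Halt}, so the formula does not hold at Grant.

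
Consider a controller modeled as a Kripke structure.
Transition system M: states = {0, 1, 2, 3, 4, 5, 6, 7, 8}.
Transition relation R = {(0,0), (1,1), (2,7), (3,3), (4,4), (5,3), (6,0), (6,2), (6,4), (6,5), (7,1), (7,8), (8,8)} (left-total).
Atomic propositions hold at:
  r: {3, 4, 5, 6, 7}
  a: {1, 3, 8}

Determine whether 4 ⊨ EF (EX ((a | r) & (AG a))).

No

Sat(a | r) = {1, 3, 4, 5, 6, 7, 8}
AG a: greatest fixpoint, start Z0 = {1, 3, 8}, keep only states in Sat with every successor in Z. Already a fixed point.
Sat(AG a) = {1, 3, 8}
Sat((a | r) & (AG a)) = {1, 3, 8}
Sat(EX ((a | r) & (AG a))) = {s : some successor in {1, 3, 8}} = {1, 3, 5, 7, 8}
EF (EX ((a | r) & (AG a))): least fixpoint, start Z0 = {1, 3, 5, 7, 8}, add states with some successor in Z. Z1 = {1, 2, 3, 5, 6, 7, 8}; fixed.
Sat(EF (EX ((a | r) & (AG a)))) = {1, 2, 3, 5, 6, 7, 8}
4 ∉ Sat(EF (EX ((a | r) & (AG a)))) = {1, 2, 3, 5, 6, 7, 8}, so the formula does not hold at 4.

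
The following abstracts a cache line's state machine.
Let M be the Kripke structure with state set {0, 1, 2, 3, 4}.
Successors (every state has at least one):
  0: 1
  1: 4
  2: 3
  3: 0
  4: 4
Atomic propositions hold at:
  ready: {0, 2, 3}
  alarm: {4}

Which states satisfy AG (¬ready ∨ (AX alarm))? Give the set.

{1, 4}

Sat(¬ready) = {1, 4}
Sat(AX alarm) = {s : every successor in {4}} = {1, 4}
Sat(¬ready ∨ (AX alarm)) = {1, 4}
AG (¬ready ∨ (AX alarm)): greatest fixpoint, start Z0 = {1, 4}, keep only states in Sat with every successor in Z. Already a fixed point.
Sat(AG (¬ready ∨ (AX alarm))) = {1, 4}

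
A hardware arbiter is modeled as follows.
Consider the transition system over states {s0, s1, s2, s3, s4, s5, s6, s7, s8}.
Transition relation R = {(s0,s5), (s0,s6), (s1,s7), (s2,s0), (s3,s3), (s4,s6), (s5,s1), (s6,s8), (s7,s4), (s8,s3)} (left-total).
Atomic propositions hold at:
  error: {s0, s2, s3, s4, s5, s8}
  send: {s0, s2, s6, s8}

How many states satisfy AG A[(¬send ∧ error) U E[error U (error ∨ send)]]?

4

Sat(¬send) = {s1, s3, s4, s5, s7}
Sat(¬send ∧ error) = {s3, s4, s5}
Sat(error ∨ send) = {s0, s2, s3, s4, s5, s6, s8}
E[error U (error ∨ send)]: least fixpoint, start Z0 = Sat((error ∨ send)) = {s0, s2, s3, s4, s5, s6, s8}, add states in Sat(error) with some successor in Z. Already a fixed point.
Sat(E[error U (error ∨ send)]) = {s0, s2, s3, s4, s5, s6, s8}
A[(¬send ∧ error) U E[error U (error ∨ send)]]: least fixpoint, start Z0 = Sat(E[error U (error ∨ send)]) = {s0, s2, s3, s4, s5, s6, s8}, add states in Sat(¬send ∧ error) with every successor in Z. Already a fixed point.
Sat(A[(¬send ∧ error) U E[error U (error ∨ send)]]) = {s0, s2, s3, s4, s5, s6, s8}
AG A[(¬send ∧ error) U E[error U (error ∨ send)]]: greatest fixpoint, start Z0 = {s0, s2, s3, s4, s5, s6, s8}, keep only states in Sat with every successor in Z. Z1 = {s0, s2, s3, s4, s6, s8}; Z2 = {s2, s3, s4, s6, s8}; Z3 = {s3, s4, s6, s8}; fixed.
Sat(AG A[(¬send ∧ error) U E[error U (error ∨ send)]]) = {s3, s4, s6, s8}
|Sat(AG A[(¬send ∧ error) U E[error U (error ∨ send)]])| = |{s3, s4, s6, s8}| = 4.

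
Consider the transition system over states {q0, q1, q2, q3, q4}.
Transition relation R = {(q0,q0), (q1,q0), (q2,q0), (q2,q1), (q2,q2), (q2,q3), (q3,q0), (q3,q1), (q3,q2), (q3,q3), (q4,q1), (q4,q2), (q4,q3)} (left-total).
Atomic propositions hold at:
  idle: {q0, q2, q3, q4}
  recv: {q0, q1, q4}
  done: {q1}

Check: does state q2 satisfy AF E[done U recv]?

E[done U recv]: least fixpoint, start Z0 = Sat(recv) = {q0, q1, q4}, add states in Sat(done) with some successor in Z. Already a fixed point.
Sat(E[done U recv]) = {q0, q1, q4}
AF E[done U recv]: least fixpoint, start Z0 = {q0, q1, q4}, add states with every successor in Z. Already a fixed point.
Sat(AF E[done U recv]) = {q0, q1, q4}
q2 ∉ Sat(AF E[done U recv]) = {q0, q1, q4}, so the formula does not hold at q2.

No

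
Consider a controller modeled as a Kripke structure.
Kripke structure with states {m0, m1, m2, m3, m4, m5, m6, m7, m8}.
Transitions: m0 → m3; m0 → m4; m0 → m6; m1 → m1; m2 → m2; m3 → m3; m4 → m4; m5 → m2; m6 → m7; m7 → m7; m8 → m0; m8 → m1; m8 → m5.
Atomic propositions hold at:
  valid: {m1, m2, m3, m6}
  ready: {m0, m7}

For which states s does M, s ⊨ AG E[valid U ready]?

E[valid U ready]: least fixpoint, start Z0 = Sat(ready) = {m0, m7}, add states in Sat(valid) with some successor in Z. Z1 = {m0, m6, m7}; fixed.
Sat(E[valid U ready]) = {m0, m6, m7}
AG E[valid U ready]: greatest fixpoint, start Z0 = {m0, m6, m7}, keep only states in Sat with every successor in Z. Z1 = {m6, m7}; fixed.
Sat(AG E[valid U ready]) = {m6, m7}

{m6, m7}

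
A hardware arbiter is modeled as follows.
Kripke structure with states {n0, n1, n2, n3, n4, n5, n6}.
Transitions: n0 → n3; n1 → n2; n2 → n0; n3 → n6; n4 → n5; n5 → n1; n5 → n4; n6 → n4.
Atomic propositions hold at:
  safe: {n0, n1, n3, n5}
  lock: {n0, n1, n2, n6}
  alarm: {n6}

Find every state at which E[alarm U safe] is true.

{n0, n1, n3, n5}

E[alarm U safe]: least fixpoint, start Z0 = Sat(safe) = {n0, n1, n3, n5}, add states in Sat(alarm) with some successor in Z. Already a fixed point.
Sat(E[alarm U safe]) = {n0, n1, n3, n5}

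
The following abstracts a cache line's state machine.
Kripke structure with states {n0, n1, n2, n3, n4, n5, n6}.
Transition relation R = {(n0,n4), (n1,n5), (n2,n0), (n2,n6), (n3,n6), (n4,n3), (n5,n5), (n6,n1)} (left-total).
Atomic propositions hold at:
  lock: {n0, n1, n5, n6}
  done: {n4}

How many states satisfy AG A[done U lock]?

3

A[done U lock]: least fixpoint, start Z0 = Sat(lock) = {n0, n1, n5, n6}, add states in Sat(done) with every successor in Z. Already a fixed point.
Sat(A[done U lock]) = {n0, n1, n5, n6}
AG A[done U lock]: greatest fixpoint, start Z0 = {n0, n1, n5, n6}, keep only states in Sat with every successor in Z. Z1 = {n1, n5, n6}; fixed.
Sat(AG A[done U lock]) = {n1, n5, n6}
|Sat(AG A[done U lock])| = |{n1, n5, n6}| = 3.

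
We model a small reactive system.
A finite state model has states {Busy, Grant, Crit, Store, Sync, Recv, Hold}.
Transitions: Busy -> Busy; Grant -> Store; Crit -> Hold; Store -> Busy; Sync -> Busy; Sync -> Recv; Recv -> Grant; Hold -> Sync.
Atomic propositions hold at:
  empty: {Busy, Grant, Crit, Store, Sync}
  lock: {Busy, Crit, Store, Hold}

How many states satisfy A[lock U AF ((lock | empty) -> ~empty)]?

Sat(lock | empty) = {Busy, Grant, Crit, Store, Sync, Hold}
Sat(~empty) = {Recv, Hold}
Sat((lock | empty) -> ~empty) = {Recv, Hold}
AF ((lock | empty) -> ~empty): least fixpoint, start Z0 = {Recv, Hold}, add states with every successor in Z. Z1 = {Crit, Recv, Hold}; fixed.
Sat(AF ((lock | empty) -> ~empty)) = {Crit, Recv, Hold}
A[lock U AF ((lock | empty) -> ~empty)]: least fixpoint, start Z0 = Sat(AF ((lock | empty) -> ~empty)) = {Crit, Recv, Hold}, add states in Sat(lock) with every successor in Z. Already a fixed point.
Sat(A[lock U AF ((lock | empty) -> ~empty)]) = {Crit, Recv, Hold}
|Sat(A[lock U AF ((lock | empty) -> ~empty)])| = |{Crit, Recv, Hold}| = 3.

3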